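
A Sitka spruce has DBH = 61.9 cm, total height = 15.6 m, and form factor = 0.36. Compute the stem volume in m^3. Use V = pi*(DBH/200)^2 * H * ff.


Formula: V = pi * (DBH/200)^2 * H * ff
Radius = DBH/200 = 61.9/200 = 0.3095 m
Radius^2 = 0.3095^2 = 0.09579025 m^2
V = pi * 0.09579025 * 15.6 * 0.36
V = 1.69 m^3

1.69


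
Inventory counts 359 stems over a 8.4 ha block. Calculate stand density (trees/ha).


Formula: Stand Density = N_trees / Area_ha
Density = 359 trees / 8.4 ha
Density = 43 trees/ha

43


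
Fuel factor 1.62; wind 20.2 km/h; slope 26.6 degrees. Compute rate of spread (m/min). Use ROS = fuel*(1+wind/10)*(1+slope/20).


Formula: ROS = fuel * (1 + wind/10) * (1 + slope/20)
Wind factor = 1 + 20.2/10 = 3.02
Slope factor = 1 + 26.6/20 = 2.33
ROS = 1.62 * 3.02 * 2.33 = 11.4 m/min

11.4


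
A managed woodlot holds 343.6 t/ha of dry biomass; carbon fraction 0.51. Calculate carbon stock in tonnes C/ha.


Formula: Carbon Stock = Biomass * Carbon Fraction
C = 343.6 t/ha * 0.51
C = 175.2 t C/ha

175.2


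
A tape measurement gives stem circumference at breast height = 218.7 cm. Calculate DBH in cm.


Formula: DBH = C / pi
DBH = 218.7 / pi
pi = 3.14159...
DBH = 69.6 cm

69.6


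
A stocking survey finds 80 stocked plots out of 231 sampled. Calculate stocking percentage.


Formula: Stocking % = stocked plots / total plots * 100
Stocking = 80 / 231 * 100
Stocking = 0.3463 * 100 = 34.6%

34.6


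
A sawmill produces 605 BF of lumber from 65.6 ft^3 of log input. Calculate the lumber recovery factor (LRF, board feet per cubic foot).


Formula: LRF = Lumber Output (BF) / Log Input (ft^3)
LRF = 605 BF / 65.6 ft^3
LRF = 9.22 BF/ft^3

9.22


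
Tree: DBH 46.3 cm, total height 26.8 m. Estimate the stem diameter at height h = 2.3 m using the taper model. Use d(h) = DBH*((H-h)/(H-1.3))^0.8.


Taper: d(h) = DBH * ((H - h) / (H - 1.3))^0.8
Numerator = H - h = 26.8 - 2.3 = 24.5 m
Denominator = H - 1.3 = 26.8 - 1.3 = 25.5 m
Ratio = 24.5 / 25.5 = 0.96078
d = 46.3 * 0.96078^0.8 = 44.8 cm

44.8


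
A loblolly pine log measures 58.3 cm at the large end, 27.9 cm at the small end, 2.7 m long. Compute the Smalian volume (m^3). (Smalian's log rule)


Smalian: V = (A1 + A2)/2 * L,  A = pi*(D/200)^2
A1 = pi*(58.3/200)^2 = 0.266948 m^2
A2 = pi*(27.9/200)^2 = 0.061136 m^2
V = (0.266948+0.061136)/2*2.7 = 0.4429 m^3

0.4429


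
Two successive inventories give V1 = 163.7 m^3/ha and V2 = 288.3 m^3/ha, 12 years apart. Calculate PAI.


Formula: PAI = (V_T2 - V_T1) / (T2 - T1)
Volume increment = 288.3 - 163.7 = 124.6 m^3/ha
PAI = 124.6 / 12 = 10.38 m^3/ha/year

10.38


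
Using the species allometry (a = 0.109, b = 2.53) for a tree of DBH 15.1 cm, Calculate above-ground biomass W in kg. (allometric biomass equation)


Formula: W = a * DBH^b  (allometric power law)
DBH^b = 15.1^2.53 = 961.1954
W = 0.109 * 961.1954 = 104.8 kg

104.8


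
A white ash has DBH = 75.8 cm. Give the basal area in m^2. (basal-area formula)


Formula: BA = pi * (DBH/2)^2 / 10000  (cm^2 to m^2)
Radius = DBH/2 = 75.8/2 = 37.9 cm
BA = pi * 37.9^2 / 10000
   = 4512.6151 cm^2 / 10000
   = 0.4513 m^2

0.4513


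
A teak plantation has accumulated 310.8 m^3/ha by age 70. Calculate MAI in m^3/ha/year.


Formula: MAI = Total Volume / Stand Age
MAI = 310.8 m^3/ha / 70 years
MAI = 4.44 m^3/ha/year

4.44


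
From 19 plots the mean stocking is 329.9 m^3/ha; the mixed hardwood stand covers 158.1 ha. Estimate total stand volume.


Formula: Total Volume = Mean Volume per ha * Total Area
Total Volume = 329.9 m^3/ha * 158.1 ha
Total Volume = 52157 m^3

52157


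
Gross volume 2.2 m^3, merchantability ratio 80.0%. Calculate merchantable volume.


Formula: MV = V_total * (merchantable_pct / 100)
Merchantable fraction = 80.0% / 100 = 0.8
MV = 2.2 m^3 * 0.8 = 1.76 m^3

1.76


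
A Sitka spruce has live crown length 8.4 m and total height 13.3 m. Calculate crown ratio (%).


Formula: Crown Ratio = (Crown Length / Total Height) * 100
CR = (8.4 m / 13.3 m) * 100
CR = 0.6316 * 100 = 63.2%

63.2


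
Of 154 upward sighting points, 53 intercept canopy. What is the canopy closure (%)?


Formula: Canopy closure = covered points / total points * 100
Closure = 53 / 154 * 100
Closure = 0.3442 * 100 = 34.4%

34.4


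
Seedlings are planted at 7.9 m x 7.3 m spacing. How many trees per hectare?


Formula: TPH = 10000 m^2/ha / (spacing_x * spacing_y)
Area per tree = 7.9 m * 7.3 m = 57.67 m^2
TPH = 10000 / 57.67 = 173 trees/ha

173


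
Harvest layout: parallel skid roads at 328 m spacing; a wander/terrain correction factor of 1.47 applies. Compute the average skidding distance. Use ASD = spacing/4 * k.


Formula: ASD = (spacing / 4) * correction
Uncorrected distance = spacing / 4 = 328 / 4 = 82 m
ASD = 82 * 1.47 = 121 m

121


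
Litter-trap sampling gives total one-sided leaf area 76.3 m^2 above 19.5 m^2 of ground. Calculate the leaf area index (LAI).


Formula: LAI = total leaf area / ground area  (dimensionless)
LAI = 76.3 m^2 / 19.5 m^2
LAI = 3.91

3.91


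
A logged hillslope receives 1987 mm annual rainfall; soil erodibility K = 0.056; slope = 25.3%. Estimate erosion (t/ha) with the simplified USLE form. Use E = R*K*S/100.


Formula: E = R * K * S / 100  (simplified USLE)
R * K = 1987 * 0.056 = 111.272
E = 111.272 * 25.3 / 100 = 28.15 t/ha

28.15


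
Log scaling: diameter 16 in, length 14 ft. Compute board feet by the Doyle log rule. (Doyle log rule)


Doyle: BF = (D - 4)^2 * L / 16
Adjusted diameter = 16 - 4 = 12 in
(D-4)^2 = 12^2 = 144
BF = 144 * 14 / 16 = 126 BF

126


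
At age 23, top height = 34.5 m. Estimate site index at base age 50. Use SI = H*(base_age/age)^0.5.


Formula: SI = H_dom * (base_age / age)^0.5
Age ratio = 50 / 23 = 2.17391
sqrt(age_ratio) = 1.47442
SI = 34.5 * 1.47442 = 50.9 m

50.9


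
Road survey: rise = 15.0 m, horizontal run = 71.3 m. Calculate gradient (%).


Formula: Gradient = rise / run * 100
Gradient = 15.0 / 71.3 * 100 = 21.0%

21.0


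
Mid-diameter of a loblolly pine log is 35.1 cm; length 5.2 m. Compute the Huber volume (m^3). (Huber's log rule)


Huber: V = Am * L,  Am = pi*(Dm/200)^2
Am = pi*(35.1/200)^2 = 0.096762 m^2
V = 0.096762*5.2 = 0.5032 m^3

0.5032


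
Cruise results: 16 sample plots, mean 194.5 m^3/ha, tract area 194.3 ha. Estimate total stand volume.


Formula: Total Volume = Mean Volume per ha * Total Area
Total Volume = 194.5 m^3/ha * 194.3 ha
Total Volume = 37791 m^3

37791


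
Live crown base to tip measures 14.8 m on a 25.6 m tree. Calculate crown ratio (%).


Formula: Crown Ratio = (Crown Length / Total Height) * 100
CR = (14.8 m / 25.6 m) * 100
CR = 0.5781 * 100 = 57.8%

57.8


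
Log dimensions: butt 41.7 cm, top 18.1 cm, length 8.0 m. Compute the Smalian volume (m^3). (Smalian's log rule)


Smalian: V = (A1 + A2)/2 * L,  A = pi*(D/200)^2
A1 = pi*(41.7/200)^2 = 0.136572 m^2
A2 = pi*(18.1/200)^2 = 0.02573 m^2
V = (0.136572+0.02573)/2*8.0 = 0.6492 m^3

0.6492


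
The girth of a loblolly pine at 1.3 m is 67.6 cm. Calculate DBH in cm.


Formula: DBH = C / pi
DBH = 67.6 / pi
pi = 3.14159...
DBH = 21.5 cm

21.5


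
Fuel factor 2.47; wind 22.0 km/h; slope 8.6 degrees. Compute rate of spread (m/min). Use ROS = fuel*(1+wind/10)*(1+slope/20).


Formula: ROS = fuel * (1 + wind/10) * (1 + slope/20)
Wind factor = 1 + 22.0/10 = 3.2
Slope factor = 1 + 8.6/20 = 1.43
ROS = 2.47 * 3.2 * 1.43 = 11.3 m/min

11.3


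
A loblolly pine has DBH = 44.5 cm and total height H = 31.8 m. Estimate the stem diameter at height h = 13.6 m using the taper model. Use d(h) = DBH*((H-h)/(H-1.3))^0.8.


Taper: d(h) = DBH * ((H - h) / (H - 1.3))^0.8
Numerator = H - h = 31.8 - 13.6 = 18.2 m
Denominator = H - 1.3 = 31.8 - 1.3 = 30.5 m
Ratio = 18.2 / 30.5 = 0.59672
d = 44.5 * 0.59672^0.8 = 29.4 cm

29.4


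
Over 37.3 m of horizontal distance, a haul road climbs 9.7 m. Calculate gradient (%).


Formula: Gradient = rise / run * 100
Gradient = 9.7 / 37.3 * 100 = 26.0%

26.0


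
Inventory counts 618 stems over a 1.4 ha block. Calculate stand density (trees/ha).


Formula: Stand Density = N_trees / Area_ha
Density = 618 trees / 1.4 ha
Density = 441 trees/ha

441


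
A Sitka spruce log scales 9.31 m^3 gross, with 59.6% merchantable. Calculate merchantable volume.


Formula: MV = V_total * (merchantable_pct / 100)
Merchantable fraction = 59.6% / 100 = 0.596
MV = 9.31 m^3 * 0.596 = 5.549 m^3

5.549


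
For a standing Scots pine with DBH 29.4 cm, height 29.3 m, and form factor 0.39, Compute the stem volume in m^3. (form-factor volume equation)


Formula: V = pi * (DBH/200)^2 * H * ff
Radius = DBH/200 = 29.4/200 = 0.147 m
Radius^2 = 0.147^2 = 0.021609 m^2
V = pi * 0.021609 * 29.3 * 0.39
V = 0.776 m^3

0.776


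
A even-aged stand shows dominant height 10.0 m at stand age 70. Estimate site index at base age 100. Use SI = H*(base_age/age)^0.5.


Formula: SI = H_dom * (base_age / age)^0.5
Age ratio = 100 / 70 = 1.42857
sqrt(age_ratio) = 1.19523
SI = 10.0 * 1.19523 = 12.0 m

12.0


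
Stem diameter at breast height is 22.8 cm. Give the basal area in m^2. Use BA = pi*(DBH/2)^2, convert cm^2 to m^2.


Formula: BA = pi * (DBH/2)^2 / 10000  (cm^2 to m^2)
Radius = DBH/2 = 22.8/2 = 11.4 cm
BA = pi * 11.4^2 / 10000
   = 408.2814 cm^2 / 10000
   = 0.0408 m^2

0.0408


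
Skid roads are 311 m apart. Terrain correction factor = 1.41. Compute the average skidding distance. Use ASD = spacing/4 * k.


Formula: ASD = (spacing / 4) * correction
Uncorrected distance = spacing / 4 = 311 / 4 = 77.75 m
ASD = 77.75 * 1.41 = 110 m

110


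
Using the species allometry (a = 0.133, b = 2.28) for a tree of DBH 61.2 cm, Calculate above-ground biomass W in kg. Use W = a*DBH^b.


Formula: W = a * DBH^b  (allometric power law)
DBH^b = 61.2^2.28 = 11852.0437
W = 0.133 * 11852.0437 = 1576.3 kg

1576.3


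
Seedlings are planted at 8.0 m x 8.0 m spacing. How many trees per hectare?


Formula: TPH = 10000 m^2/ha / (spacing_x * spacing_y)
Area per tree = 8.0 m * 8.0 m = 64.0 m^2
TPH = 10000 / 64.0 = 156 trees/ha

156


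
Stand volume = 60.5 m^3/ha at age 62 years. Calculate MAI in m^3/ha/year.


Formula: MAI = Total Volume / Stand Age
MAI = 60.5 m^3/ha / 62 years
MAI = 0.98 m^3/ha/year

0.98


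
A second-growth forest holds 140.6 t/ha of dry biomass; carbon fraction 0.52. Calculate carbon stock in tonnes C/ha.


Formula: Carbon Stock = Biomass * Carbon Fraction
C = 140.6 t/ha * 0.52
C = 73.1 t C/ha

73.1


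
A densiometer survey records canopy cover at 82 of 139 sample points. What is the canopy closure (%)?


Formula: Canopy closure = covered points / total points * 100
Closure = 82 / 139 * 100
Closure = 0.5899 * 100 = 59.0%

59.0


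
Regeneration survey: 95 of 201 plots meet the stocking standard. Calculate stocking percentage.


Formula: Stocking % = stocked plots / total plots * 100
Stocking = 95 / 201 * 100
Stocking = 0.4726 * 100 = 47.3%

47.3


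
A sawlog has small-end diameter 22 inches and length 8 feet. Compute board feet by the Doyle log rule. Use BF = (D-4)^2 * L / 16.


Doyle: BF = (D - 4)^2 * L / 16
Adjusted diameter = 22 - 4 = 18 in
(D-4)^2 = 18^2 = 324
BF = 324 * 8 / 16 = 162 BF

162


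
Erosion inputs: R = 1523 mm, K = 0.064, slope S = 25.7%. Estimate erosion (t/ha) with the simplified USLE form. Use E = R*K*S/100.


Formula: E = R * K * S / 100  (simplified USLE)
R * K = 1523 * 0.064 = 97.472
E = 97.472 * 25.7 / 100 = 25.05 t/ha

25.05


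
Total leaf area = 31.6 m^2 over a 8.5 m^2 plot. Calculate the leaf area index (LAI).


Formula: LAI = total leaf area / ground area  (dimensionless)
LAI = 31.6 m^2 / 8.5 m^2
LAI = 3.72

3.72


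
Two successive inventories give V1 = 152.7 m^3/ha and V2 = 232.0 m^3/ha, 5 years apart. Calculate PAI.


Formula: PAI = (V_T2 - V_T1) / (T2 - T1)
Volume increment = 232.0 - 152.7 = 79.3 m^3/ha
PAI = 79.3 / 5 = 15.86 m^3/ha/year

15.86


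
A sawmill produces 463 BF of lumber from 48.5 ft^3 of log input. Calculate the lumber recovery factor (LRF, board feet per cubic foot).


Formula: LRF = Lumber Output (BF) / Log Input (ft^3)
LRF = 463 BF / 48.5 ft^3
LRF = 9.55 BF/ft^3

9.55


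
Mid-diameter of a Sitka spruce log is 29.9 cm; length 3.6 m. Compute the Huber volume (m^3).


Huber: V = Am * L,  Am = pi*(Dm/200)^2
Am = pi*(29.9/200)^2 = 0.070215 m^2
V = 0.070215*3.6 = 0.2528 m^3

0.2528


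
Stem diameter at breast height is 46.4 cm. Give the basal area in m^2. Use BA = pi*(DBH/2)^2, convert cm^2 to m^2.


Formula: BA = pi * (DBH/2)^2 / 10000  (cm^2 to m^2)
Radius = DBH/2 = 46.4/2 = 23.2 cm
BA = pi * 23.2^2 / 10000
   = 1690.9308 cm^2 / 10000
   = 0.1691 m^2

0.1691


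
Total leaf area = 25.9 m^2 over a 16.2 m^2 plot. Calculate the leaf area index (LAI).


Formula: LAI = total leaf area / ground area  (dimensionless)
LAI = 25.9 m^2 / 16.2 m^2
LAI = 1.6

1.6


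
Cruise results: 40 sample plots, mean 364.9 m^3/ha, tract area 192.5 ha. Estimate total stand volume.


Formula: Total Volume = Mean Volume per ha * Total Area
Total Volume = 364.9 m^3/ha * 192.5 ha
Total Volume = 70243 m^3

70243


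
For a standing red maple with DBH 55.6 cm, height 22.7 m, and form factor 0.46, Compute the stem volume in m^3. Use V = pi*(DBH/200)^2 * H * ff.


Formula: V = pi * (DBH/200)^2 * H * ff
Radius = DBH/200 = 55.6/200 = 0.278 m
Radius^2 = 0.278^2 = 0.077284 m^2
V = pi * 0.077284 * 22.7 * 0.46
V = 2.535 m^3

2.535


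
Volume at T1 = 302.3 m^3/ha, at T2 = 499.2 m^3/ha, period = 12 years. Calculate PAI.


Formula: PAI = (V_T2 - V_T1) / (T2 - T1)
Volume increment = 499.2 - 302.3 = 196.9 m^3/ha
PAI = 196.9 / 12 = 16.41 m^3/ha/year

16.41


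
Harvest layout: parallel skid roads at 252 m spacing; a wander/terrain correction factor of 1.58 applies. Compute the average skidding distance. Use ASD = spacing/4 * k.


Formula: ASD = (spacing / 4) * correction
Uncorrected distance = spacing / 4 = 252 / 4 = 63 m
ASD = 63 * 1.58 = 100 m

100


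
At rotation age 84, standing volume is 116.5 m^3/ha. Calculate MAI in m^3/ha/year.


Formula: MAI = Total Volume / Stand Age
MAI = 116.5 m^3/ha / 84 years
MAI = 1.39 m^3/ha/year

1.39


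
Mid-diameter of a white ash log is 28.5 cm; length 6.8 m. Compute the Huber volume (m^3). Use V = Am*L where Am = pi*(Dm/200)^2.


Huber: V = Am * L,  Am = pi*(Dm/200)^2
Am = pi*(28.5/200)^2 = 0.063794 m^2
V = 0.063794*6.8 = 0.4338 m^3

0.4338


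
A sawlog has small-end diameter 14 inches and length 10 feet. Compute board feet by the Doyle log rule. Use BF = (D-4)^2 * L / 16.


Doyle: BF = (D - 4)^2 * L / 16
Adjusted diameter = 14 - 4 = 10 in
(D-4)^2 = 10^2 = 100
BF = 100 * 10 / 16 = 63 BF

63


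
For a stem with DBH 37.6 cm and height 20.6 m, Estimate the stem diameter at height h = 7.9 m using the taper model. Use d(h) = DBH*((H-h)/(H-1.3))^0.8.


Taper: d(h) = DBH * ((H - h) / (H - 1.3))^0.8
Numerator = H - h = 20.6 - 7.9 = 12.7 m
Denominator = H - 1.3 = 20.6 - 1.3 = 19.3 m
Ratio = 12.7 / 19.3 = 0.65803
d = 37.6 * 0.65803^0.8 = 26.9 cm

26.9


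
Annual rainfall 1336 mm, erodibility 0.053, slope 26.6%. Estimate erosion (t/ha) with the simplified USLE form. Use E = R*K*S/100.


Formula: E = R * K * S / 100  (simplified USLE)
R * K = 1336 * 0.053 = 70.808
E = 70.808 * 26.6 / 100 = 18.83 t/ha

18.83


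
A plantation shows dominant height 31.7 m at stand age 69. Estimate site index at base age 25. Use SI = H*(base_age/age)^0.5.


Formula: SI = H_dom * (base_age / age)^0.5
Age ratio = 25 / 69 = 0.36232
sqrt(age_ratio) = 0.60193
SI = 31.7 * 0.60193 = 19.1 m

19.1


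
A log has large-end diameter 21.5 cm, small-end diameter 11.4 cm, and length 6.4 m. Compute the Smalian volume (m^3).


Smalian: V = (A1 + A2)/2 * L,  A = pi*(D/200)^2
A1 = pi*(21.5/200)^2 = 0.036305 m^2
A2 = pi*(11.4/200)^2 = 0.010207 m^2
V = (0.036305+0.010207)/2*6.4 = 0.1488 m^3

0.1488


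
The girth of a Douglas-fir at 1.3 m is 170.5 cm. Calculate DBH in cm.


Formula: DBH = C / pi
DBH = 170.5 / pi
pi = 3.14159...
DBH = 54.3 cm

54.3


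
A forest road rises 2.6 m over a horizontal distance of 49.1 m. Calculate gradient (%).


Formula: Gradient = rise / run * 100
Gradient = 2.6 / 49.1 * 100 = 5.3%

5.3


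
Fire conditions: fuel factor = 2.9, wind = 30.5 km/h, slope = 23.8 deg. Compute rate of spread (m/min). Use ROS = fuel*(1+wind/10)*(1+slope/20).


Formula: ROS = fuel * (1 + wind/10) * (1 + slope/20)
Wind factor = 1 + 30.5/10 = 4.05
Slope factor = 1 + 23.8/20 = 2.19
ROS = 2.9 * 4.05 * 2.19 = 25.72 m/min

25.72


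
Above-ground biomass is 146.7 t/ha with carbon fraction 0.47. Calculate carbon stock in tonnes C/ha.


Formula: Carbon Stock = Biomass * Carbon Fraction
C = 146.7 t/ha * 0.47
C = 68.9 t C/ha

68.9


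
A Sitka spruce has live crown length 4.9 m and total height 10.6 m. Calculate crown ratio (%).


Formula: Crown Ratio = (Crown Length / Total Height) * 100
CR = (4.9 m / 10.6 m) * 100
CR = 0.4623 * 100 = 46.2%

46.2


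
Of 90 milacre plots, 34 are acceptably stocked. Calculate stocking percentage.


Formula: Stocking % = stocked plots / total plots * 100
Stocking = 34 / 90 * 100
Stocking = 0.3778 * 100 = 37.8%

37.8


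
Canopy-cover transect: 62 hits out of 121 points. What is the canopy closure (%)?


Formula: Canopy closure = covered points / total points * 100
Closure = 62 / 121 * 100
Closure = 0.5124 * 100 = 51.2%

51.2


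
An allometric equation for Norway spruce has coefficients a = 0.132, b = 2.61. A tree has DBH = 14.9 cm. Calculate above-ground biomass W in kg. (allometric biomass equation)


Formula: W = a * DBH^b  (allometric power law)
DBH^b = 14.9^2.61 = 1153.4962
W = 0.132 * 1153.4962 = 152.3 kg

152.3


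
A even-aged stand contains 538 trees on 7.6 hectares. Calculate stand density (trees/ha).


Formula: Stand Density = N_trees / Area_ha
Density = 538 trees / 7.6 ha
Density = 71 trees/ha

71


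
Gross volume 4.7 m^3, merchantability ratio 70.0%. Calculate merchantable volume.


Formula: MV = V_total * (merchantable_pct / 100)
Merchantable fraction = 70.0% / 100 = 0.7
MV = 4.7 m^3 * 0.7 = 3.29 m^3

3.29


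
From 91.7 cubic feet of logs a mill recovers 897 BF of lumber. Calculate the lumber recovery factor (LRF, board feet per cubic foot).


Formula: LRF = Lumber Output (BF) / Log Input (ft^3)
LRF = 897 BF / 91.7 ft^3
LRF = 9.78 BF/ft^3

9.78


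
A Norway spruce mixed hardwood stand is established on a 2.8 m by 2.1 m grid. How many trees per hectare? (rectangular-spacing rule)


Formula: TPH = 10000 m^2/ha / (spacing_x * spacing_y)
Area per tree = 2.8 m * 2.1 m = 5.88 m^2
TPH = 10000 / 5.88 = 1701 trees/ha

1701


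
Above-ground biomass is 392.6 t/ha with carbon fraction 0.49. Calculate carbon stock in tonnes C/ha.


Formula: Carbon Stock = Biomass * Carbon Fraction
C = 392.6 t/ha * 0.49
C = 192.4 t C/ha

192.4


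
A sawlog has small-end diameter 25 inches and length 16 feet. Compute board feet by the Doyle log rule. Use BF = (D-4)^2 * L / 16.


Doyle: BF = (D - 4)^2 * L / 16
Adjusted diameter = 25 - 4 = 21 in
(D-4)^2 = 21^2 = 441
BF = 441 * 16 / 16 = 441 BF

441


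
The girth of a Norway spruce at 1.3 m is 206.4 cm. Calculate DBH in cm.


Formula: DBH = C / pi
DBH = 206.4 / pi
pi = 3.14159...
DBH = 65.7 cm

65.7


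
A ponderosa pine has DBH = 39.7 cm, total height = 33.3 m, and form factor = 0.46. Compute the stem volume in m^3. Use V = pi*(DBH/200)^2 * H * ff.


Formula: V = pi * (DBH/200)^2 * H * ff
Radius = DBH/200 = 39.7/200 = 0.1985 m
Radius^2 = 0.1985^2 = 0.03940225 m^2
V = pi * 0.03940225 * 33.3 * 0.46
V = 1.896 m^3

1.896


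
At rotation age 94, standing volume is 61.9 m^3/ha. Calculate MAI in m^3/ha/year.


Formula: MAI = Total Volume / Stand Age
MAI = 61.9 m^3/ha / 94 years
MAI = 0.66 m^3/ha/year

0.66


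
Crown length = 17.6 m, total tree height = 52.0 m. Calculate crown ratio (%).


Formula: Crown Ratio = (Crown Length / Total Height) * 100
CR = (17.6 m / 52.0 m) * 100
CR = 0.3385 * 100 = 33.8%

33.8


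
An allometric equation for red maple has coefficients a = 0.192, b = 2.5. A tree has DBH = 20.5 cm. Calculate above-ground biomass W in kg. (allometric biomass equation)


Formula: W = a * DBH^b  (allometric power law)
DBH^b = 20.5^2.5 = 1902.7628
W = 0.192 * 1902.7628 = 365.3 kg

365.3


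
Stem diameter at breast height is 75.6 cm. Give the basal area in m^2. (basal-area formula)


Formula: BA = pi * (DBH/2)^2 / 10000  (cm^2 to m^2)
Radius = DBH/2 = 75.6/2 = 37.8 cm
BA = pi * 37.8^2 / 10000
   = 4488.8332 cm^2 / 10000
   = 0.4489 m^2

0.4489


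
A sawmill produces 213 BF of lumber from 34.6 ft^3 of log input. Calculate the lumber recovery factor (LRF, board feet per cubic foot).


Formula: LRF = Lumber Output (BF) / Log Input (ft^3)
LRF = 213 BF / 34.6 ft^3
LRF = 6.16 BF/ft^3

6.16


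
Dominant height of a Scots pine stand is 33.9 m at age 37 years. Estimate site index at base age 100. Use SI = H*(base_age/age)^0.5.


Formula: SI = H_dom * (base_age / age)^0.5
Age ratio = 100 / 37 = 2.7027
sqrt(age_ratio) = 1.64399
SI = 33.9 * 1.64399 = 55.7 m

55.7


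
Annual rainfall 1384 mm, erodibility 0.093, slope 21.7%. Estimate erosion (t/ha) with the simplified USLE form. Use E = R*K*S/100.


Formula: E = R * K * S / 100  (simplified USLE)
R * K = 1384 * 0.093 = 128.712
E = 128.712 * 21.7 / 100 = 27.93 t/ha

27.93


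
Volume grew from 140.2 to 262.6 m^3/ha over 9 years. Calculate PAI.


Formula: PAI = (V_T2 - V_T1) / (T2 - T1)
Volume increment = 262.6 - 140.2 = 122.4 m^3/ha
PAI = 122.4 / 9 = 13.6 m^3/ha/year

13.6


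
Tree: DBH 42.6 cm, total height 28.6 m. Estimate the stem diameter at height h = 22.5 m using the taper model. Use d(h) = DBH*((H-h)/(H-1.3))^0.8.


Taper: d(h) = DBH * ((H - h) / (H - 1.3))^0.8
Numerator = H - h = 28.6 - 22.5 = 6.1 m
Denominator = H - 1.3 = 28.6 - 1.3 = 27.3 m
Ratio = 6.1 / 27.3 = 0.22344
d = 42.6 * 0.22344^0.8 = 12.8 cm

12.8


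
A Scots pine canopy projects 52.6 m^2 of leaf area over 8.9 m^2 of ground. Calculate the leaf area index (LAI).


Formula: LAI = total leaf area / ground area  (dimensionless)
LAI = 52.6 m^2 / 8.9 m^2
LAI = 5.91

5.91


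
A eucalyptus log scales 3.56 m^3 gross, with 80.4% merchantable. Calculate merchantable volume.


Formula: MV = V_total * (merchantable_pct / 100)
Merchantable fraction = 80.4% / 100 = 0.804
MV = 3.56 m^3 * 0.804 = 2.862 m^3

2.862


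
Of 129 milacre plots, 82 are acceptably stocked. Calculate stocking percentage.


Formula: Stocking % = stocked plots / total plots * 100
Stocking = 82 / 129 * 100
Stocking = 0.6357 * 100 = 63.6%

63.6


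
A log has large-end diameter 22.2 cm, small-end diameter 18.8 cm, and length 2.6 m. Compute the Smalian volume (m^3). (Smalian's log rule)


Smalian: V = (A1 + A2)/2 * L,  A = pi*(D/200)^2
A1 = pi*(22.2/200)^2 = 0.038708 m^2
A2 = pi*(18.8/200)^2 = 0.027759 m^2
V = (0.038708+0.027759)/2*2.6 = 0.0864 m^3

0.0864


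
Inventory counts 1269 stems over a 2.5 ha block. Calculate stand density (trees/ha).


Formula: Stand Density = N_trees / Area_ha
Density = 1269 trees / 2.5 ha
Density = 508 trees/ha

508


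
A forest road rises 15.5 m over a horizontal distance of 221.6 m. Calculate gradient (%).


Formula: Gradient = rise / run * 100
Gradient = 15.5 / 221.6 * 100 = 7.0%

7.0


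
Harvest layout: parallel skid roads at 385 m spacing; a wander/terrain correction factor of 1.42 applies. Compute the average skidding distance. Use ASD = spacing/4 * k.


Formula: ASD = (spacing / 4) * correction
Uncorrected distance = spacing / 4 = 385 / 4 = 96.25 m
ASD = 96.25 * 1.42 = 137 m

137


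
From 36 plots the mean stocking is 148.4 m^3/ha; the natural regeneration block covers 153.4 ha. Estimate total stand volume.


Formula: Total Volume = Mean Volume per ha * Total Area
Total Volume = 148.4 m^3/ha * 153.4 ha
Total Volume = 22765 m^3

22765


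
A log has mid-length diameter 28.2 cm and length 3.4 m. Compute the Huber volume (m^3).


Huber: V = Am * L,  Am = pi*(Dm/200)^2
Am = pi*(28.2/200)^2 = 0.062458 m^2
V = 0.062458*3.4 = 0.2124 m^3

0.2124


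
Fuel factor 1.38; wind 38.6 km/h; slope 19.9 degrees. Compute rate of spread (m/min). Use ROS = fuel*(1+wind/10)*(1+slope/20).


Formula: ROS = fuel * (1 + wind/10) * (1 + slope/20)
Wind factor = 1 + 38.6/10 = 4.86
Slope factor = 1 + 19.9/20 = 1.995
ROS = 1.38 * 4.86 * 1.995 = 13.38 m/min

13.38


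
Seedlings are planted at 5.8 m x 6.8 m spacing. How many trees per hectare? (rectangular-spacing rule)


Formula: TPH = 10000 m^2/ha / (spacing_x * spacing_y)
Area per tree = 5.8 m * 6.8 m = 39.44 m^2
TPH = 10000 / 39.44 = 254 trees/ha

254


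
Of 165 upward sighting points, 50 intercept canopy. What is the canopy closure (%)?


Formula: Canopy closure = covered points / total points * 100
Closure = 50 / 165 * 100
Closure = 0.303 * 100 = 30.3%

30.3


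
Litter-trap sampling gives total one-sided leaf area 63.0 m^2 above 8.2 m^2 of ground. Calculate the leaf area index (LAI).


Formula: LAI = total leaf area / ground area  (dimensionless)
LAI = 63.0 m^2 / 8.2 m^2
LAI = 7.68

7.68


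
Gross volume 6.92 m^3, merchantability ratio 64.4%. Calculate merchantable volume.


Formula: MV = V_total * (merchantable_pct / 100)
Merchantable fraction = 64.4% / 100 = 0.644
MV = 6.92 m^3 * 0.644 = 4.456 m^3

4.456


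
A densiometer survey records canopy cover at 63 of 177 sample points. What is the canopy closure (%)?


Formula: Canopy closure = covered points / total points * 100
Closure = 63 / 177 * 100
Closure = 0.3559 * 100 = 35.6%

35.6


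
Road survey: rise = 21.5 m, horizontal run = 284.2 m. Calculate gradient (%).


Formula: Gradient = rise / run * 100
Gradient = 21.5 / 284.2 * 100 = 7.6%

7.6


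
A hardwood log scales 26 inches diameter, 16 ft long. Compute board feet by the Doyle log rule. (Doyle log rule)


Doyle: BF = (D - 4)^2 * L / 16
Adjusted diameter = 26 - 4 = 22 in
(D-4)^2 = 22^2 = 484
BF = 484 * 16 / 16 = 484 BF

484


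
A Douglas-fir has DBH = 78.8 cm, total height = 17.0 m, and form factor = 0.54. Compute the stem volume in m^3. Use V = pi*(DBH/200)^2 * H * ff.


Formula: V = pi * (DBH/200)^2 * H * ff
Radius = DBH/200 = 78.8/200 = 0.394 m
Radius^2 = 0.394^2 = 0.155236 m^2
V = pi * 0.155236 * 17.0 * 0.54
V = 4.477 m^3

4.477


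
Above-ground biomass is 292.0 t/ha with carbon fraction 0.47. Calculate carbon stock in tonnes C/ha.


Formula: Carbon Stock = Biomass * Carbon Fraction
C = 292.0 t/ha * 0.47
C = 137.2 t C/ha

137.2


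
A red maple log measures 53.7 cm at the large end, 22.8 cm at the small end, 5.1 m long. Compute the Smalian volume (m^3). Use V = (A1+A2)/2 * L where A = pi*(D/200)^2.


Smalian: V = (A1 + A2)/2 * L,  A = pi*(D/200)^2
A1 = pi*(53.7/200)^2 = 0.226484 m^2
A2 = pi*(22.8/200)^2 = 0.040828 m^2
V = (0.226484+0.040828)/2*5.1 = 0.6816 m^3

0.6816


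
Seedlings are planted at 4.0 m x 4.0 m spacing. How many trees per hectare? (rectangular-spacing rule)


Formula: TPH = 10000 m^2/ha / (spacing_x * spacing_y)
Area per tree = 4.0 m * 4.0 m = 16.0 m^2
TPH = 10000 / 16.0 = 625 trees/ha

625


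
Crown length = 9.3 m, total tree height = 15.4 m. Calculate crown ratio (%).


Formula: Crown Ratio = (Crown Length / Total Height) * 100
CR = (9.3 m / 15.4 m) * 100
CR = 0.6039 * 100 = 60.4%

60.4


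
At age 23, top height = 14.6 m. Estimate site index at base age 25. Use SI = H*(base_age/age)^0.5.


Formula: SI = H_dom * (base_age / age)^0.5
Age ratio = 25 / 23 = 1.08696
sqrt(age_ratio) = 1.04257
SI = 14.6 * 1.04257 = 15.2 m

15.2


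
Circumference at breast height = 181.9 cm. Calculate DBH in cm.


Formula: DBH = C / pi
DBH = 181.9 / pi
pi = 3.14159...
DBH = 57.9 cm

57.9


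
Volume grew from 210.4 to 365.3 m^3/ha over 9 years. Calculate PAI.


Formula: PAI = (V_T2 - V_T1) / (T2 - T1)
Volume increment = 365.3 - 210.4 = 154.9 m^3/ha
PAI = 154.9 / 9 = 17.21 m^3/ha/year

17.21


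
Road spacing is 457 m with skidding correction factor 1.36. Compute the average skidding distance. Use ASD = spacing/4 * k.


Formula: ASD = (spacing / 4) * correction
Uncorrected distance = spacing / 4 = 457 / 4 = 114.25 m
ASD = 114.25 * 1.36 = 155 m

155


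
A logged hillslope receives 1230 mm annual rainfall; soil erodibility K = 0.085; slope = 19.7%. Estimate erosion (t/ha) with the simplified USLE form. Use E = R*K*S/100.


Formula: E = R * K * S / 100  (simplified USLE)
R * K = 1230 * 0.085 = 104.55
E = 104.55 * 19.7 / 100 = 20.6 t/ha

20.6


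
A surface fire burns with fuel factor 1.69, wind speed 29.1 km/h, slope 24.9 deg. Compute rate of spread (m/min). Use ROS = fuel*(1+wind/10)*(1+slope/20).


Formula: ROS = fuel * (1 + wind/10) * (1 + slope/20)
Wind factor = 1 + 29.1/10 = 3.91
Slope factor = 1 + 24.9/20 = 2.245
ROS = 1.69 * 3.91 * 2.245 = 14.83 m/min

14.83


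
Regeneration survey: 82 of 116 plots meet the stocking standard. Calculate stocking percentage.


Formula: Stocking % = stocked plots / total plots * 100
Stocking = 82 / 116 * 100
Stocking = 0.7069 * 100 = 70.7%

70.7


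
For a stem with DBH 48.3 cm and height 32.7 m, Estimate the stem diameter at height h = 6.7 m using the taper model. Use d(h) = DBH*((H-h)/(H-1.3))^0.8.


Taper: d(h) = DBH * ((H - h) / (H - 1.3))^0.8
Numerator = H - h = 32.7 - 6.7 = 26.0 m
Denominator = H - 1.3 = 32.7 - 1.3 = 31.4 m
Ratio = 26.0 / 31.4 = 0.82803
d = 48.3 * 0.82803^0.8 = 41.5 cm

41.5


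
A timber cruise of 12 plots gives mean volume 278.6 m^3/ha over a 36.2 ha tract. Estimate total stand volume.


Formula: Total Volume = Mean Volume per ha * Total Area
Total Volume = 278.6 m^3/ha * 36.2 ha
Total Volume = 10085 m^3

10085


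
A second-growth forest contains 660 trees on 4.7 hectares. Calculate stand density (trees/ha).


Formula: Stand Density = N_trees / Area_ha
Density = 660 trees / 4.7 ha
Density = 140 trees/ha

140


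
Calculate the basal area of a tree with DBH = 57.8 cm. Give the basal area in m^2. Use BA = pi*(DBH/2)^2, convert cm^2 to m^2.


Formula: BA = pi * (DBH/2)^2 / 10000  (cm^2 to m^2)
Radius = DBH/2 = 57.8/2 = 28.9 cm
BA = pi * 28.9^2 / 10000
   = 2623.8896 cm^2 / 10000
   = 0.2624 m^2

0.2624


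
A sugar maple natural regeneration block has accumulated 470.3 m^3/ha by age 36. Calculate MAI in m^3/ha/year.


Formula: MAI = Total Volume / Stand Age
MAI = 470.3 m^3/ha / 36 years
MAI = 13.06 m^3/ha/year

13.06


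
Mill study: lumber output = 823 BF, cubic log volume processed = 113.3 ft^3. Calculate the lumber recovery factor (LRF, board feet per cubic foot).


Formula: LRF = Lumber Output (BF) / Log Input (ft^3)
LRF = 823 BF / 113.3 ft^3
LRF = 7.26 BF/ft^3

7.26


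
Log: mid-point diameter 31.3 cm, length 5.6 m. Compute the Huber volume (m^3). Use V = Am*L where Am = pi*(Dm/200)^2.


Huber: V = Am * L,  Am = pi*(Dm/200)^2
Am = pi*(31.3/200)^2 = 0.076945 m^2
V = 0.076945*5.6 = 0.4309 m^3

0.4309


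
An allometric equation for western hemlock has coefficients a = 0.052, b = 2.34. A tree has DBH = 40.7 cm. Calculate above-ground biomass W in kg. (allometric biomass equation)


Formula: W = a * DBH^b  (allometric power law)
DBH^b = 40.7^2.34 = 5840.512
W = 0.052 * 5840.512 = 303.7 kg

303.7


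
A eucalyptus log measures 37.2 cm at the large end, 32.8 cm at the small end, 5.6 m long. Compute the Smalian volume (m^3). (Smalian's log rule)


Smalian: V = (A1 + A2)/2 * L,  A = pi*(D/200)^2
A1 = pi*(37.2/200)^2 = 0.108687 m^2
A2 = pi*(32.8/200)^2 = 0.084496 m^2
V = (0.108687+0.084496)/2*5.6 = 0.5409 m^3

0.5409


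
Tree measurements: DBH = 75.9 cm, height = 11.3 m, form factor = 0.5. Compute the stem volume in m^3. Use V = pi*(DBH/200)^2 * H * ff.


Formula: V = pi * (DBH/200)^2 * H * ff
Radius = DBH/200 = 75.9/200 = 0.3795 m
Radius^2 = 0.3795^2 = 0.14402025 m^2
V = pi * 0.14402025 * 11.3 * 0.5
V = 2.556 m^3

2.556


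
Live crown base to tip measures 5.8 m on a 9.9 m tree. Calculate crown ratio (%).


Formula: Crown Ratio = (Crown Length / Total Height) * 100
CR = (5.8 m / 9.9 m) * 100
CR = 0.5859 * 100 = 58.6%

58.6


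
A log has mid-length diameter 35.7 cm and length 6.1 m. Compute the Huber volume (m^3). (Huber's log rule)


Huber: V = Am * L,  Am = pi*(Dm/200)^2
Am = pi*(35.7/200)^2 = 0.100098 m^2
V = 0.100098*6.1 = 0.6106 m^3

0.6106


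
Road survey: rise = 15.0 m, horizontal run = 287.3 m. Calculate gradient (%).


Formula: Gradient = rise / run * 100
Gradient = 15.0 / 287.3 * 100 = 5.2%

5.2


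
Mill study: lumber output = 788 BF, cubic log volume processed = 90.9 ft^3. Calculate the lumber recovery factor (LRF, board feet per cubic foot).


Formula: LRF = Lumber Output (BF) / Log Input (ft^3)
LRF = 788 BF / 90.9 ft^3
LRF = 8.67 BF/ft^3

8.67


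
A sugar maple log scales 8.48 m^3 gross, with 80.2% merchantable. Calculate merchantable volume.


Formula: MV = V_total * (merchantable_pct / 100)
Merchantable fraction = 80.2% / 100 = 0.802
MV = 8.48 m^3 * 0.802 = 6.801 m^3

6.801


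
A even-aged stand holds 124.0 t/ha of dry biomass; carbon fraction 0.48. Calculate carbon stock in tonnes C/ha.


Formula: Carbon Stock = Biomass * Carbon Fraction
C = 124.0 t/ha * 0.48
C = 59.5 t C/ha

59.5


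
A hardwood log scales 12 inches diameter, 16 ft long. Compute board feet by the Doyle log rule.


Doyle: BF = (D - 4)^2 * L / 16
Adjusted diameter = 12 - 4 = 8 in
(D-4)^2 = 8^2 = 64
BF = 64 * 16 / 16 = 64 BF

64


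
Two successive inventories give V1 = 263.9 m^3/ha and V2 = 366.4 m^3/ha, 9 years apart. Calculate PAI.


Formula: PAI = (V_T2 - V_T1) / (T2 - T1)
Volume increment = 366.4 - 263.9 = 102.5 m^3/ha
PAI = 102.5 / 9 = 11.39 m^3/ha/year

11.39


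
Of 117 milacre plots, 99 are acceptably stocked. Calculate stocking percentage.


Formula: Stocking % = stocked plots / total plots * 100
Stocking = 99 / 117 * 100
Stocking = 0.8462 * 100 = 84.6%

84.6


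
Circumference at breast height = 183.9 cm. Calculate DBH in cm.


Formula: DBH = C / pi
DBH = 183.9 / pi
pi = 3.14159...
DBH = 58.5 cm

58.5


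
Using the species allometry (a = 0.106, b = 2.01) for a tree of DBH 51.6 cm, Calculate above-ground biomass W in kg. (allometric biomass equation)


Formula: W = a * DBH^b  (allometric power law)
DBH^b = 51.6^2.01 = 2769.6564
W = 0.106 * 2769.6564 = 293.6 kg

293.6


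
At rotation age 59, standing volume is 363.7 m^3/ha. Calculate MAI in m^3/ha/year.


Formula: MAI = Total Volume / Stand Age
MAI = 363.7 m^3/ha / 59 years
MAI = 6.16 m^3/ha/year

6.16


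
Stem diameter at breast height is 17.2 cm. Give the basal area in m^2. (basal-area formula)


Formula: BA = pi * (DBH/2)^2 / 10000  (cm^2 to m^2)
Radius = DBH/2 = 17.2/2 = 8.6 cm
BA = pi * 8.6^2 / 10000
   = 232.3522 cm^2 / 10000
   = 0.0232 m^2

0.0232


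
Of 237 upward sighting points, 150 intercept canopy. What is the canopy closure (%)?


Formula: Canopy closure = covered points / total points * 100
Closure = 150 / 237 * 100
Closure = 0.6329 * 100 = 63.3%

63.3


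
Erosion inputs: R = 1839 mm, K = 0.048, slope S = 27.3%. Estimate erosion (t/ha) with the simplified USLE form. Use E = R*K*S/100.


Formula: E = R * K * S / 100  (simplified USLE)
R * K = 1839 * 0.048 = 88.272
E = 88.272 * 27.3 / 100 = 24.1 t/ha

24.1


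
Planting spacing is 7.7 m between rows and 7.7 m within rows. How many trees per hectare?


Formula: TPH = 10000 m^2/ha / (spacing_x * spacing_y)
Area per tree = 7.7 m * 7.7 m = 59.29 m^2
TPH = 10000 / 59.29 = 169 trees/ha

169


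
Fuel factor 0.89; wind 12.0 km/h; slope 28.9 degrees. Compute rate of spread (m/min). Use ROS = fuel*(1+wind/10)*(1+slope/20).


Formula: ROS = fuel * (1 + wind/10) * (1 + slope/20)
Wind factor = 1 + 12.0/10 = 2.2
Slope factor = 1 + 28.9/20 = 2.445
ROS = 0.89 * 2.2 * 2.445 = 4.79 m/min

4.79


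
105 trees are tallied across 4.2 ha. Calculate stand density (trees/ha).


Formula: Stand Density = N_trees / Area_ha
Density = 105 trees / 4.2 ha
Density = 25 trees/ha

25


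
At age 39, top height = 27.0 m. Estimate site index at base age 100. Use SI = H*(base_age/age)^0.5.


Formula: SI = H_dom * (base_age / age)^0.5
Age ratio = 100 / 39 = 2.5641
sqrt(age_ratio) = 1.60128
SI = 27.0 * 1.60128 = 43.2 m

43.2


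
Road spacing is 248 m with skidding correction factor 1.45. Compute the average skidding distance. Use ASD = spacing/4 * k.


Formula: ASD = (spacing / 4) * correction
Uncorrected distance = spacing / 4 = 248 / 4 = 62 m
ASD = 62 * 1.45 = 90 m

90


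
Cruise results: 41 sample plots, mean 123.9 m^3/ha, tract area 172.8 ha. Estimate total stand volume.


Formula: Total Volume = Mean Volume per ha * Total Area
Total Volume = 123.9 m^3/ha * 172.8 ha
Total Volume = 21410 m^3

21410


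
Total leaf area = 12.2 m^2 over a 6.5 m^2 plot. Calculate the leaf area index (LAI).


Formula: LAI = total leaf area / ground area  (dimensionless)
LAI = 12.2 m^2 / 6.5 m^2
LAI = 1.88

1.88


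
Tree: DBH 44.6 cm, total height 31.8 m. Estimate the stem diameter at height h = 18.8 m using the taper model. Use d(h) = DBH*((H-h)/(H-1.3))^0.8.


Taper: d(h) = DBH * ((H - h) / (H - 1.3))^0.8
Numerator = H - h = 31.8 - 18.8 = 13.0 m
Denominator = H - 1.3 = 31.8 - 1.3 = 30.5 m
Ratio = 13.0 / 30.5 = 0.42623
d = 44.6 * 0.42623^0.8 = 22.5 cm

22.5


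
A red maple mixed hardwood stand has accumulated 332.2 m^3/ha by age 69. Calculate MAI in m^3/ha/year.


Formula: MAI = Total Volume / Stand Age
MAI = 332.2 m^3/ha / 69 years
MAI = 4.81 m^3/ha/year

4.81


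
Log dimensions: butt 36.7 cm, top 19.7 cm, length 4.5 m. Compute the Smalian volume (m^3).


Smalian: V = (A1 + A2)/2 * L,  A = pi*(D/200)^2
A1 = pi*(36.7/200)^2 = 0.105784 m^2
A2 = pi*(19.7/200)^2 = 0.030481 m^2
V = (0.105784+0.030481)/2*4.5 = 0.3066 m^3

0.3066


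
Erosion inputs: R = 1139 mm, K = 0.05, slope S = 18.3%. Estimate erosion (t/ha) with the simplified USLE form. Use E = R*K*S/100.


Formula: E = R * K * S / 100  (simplified USLE)
R * K = 1139 * 0.05 = 56.95
E = 56.95 * 18.3 / 100 = 10.42 t/ha

10.42


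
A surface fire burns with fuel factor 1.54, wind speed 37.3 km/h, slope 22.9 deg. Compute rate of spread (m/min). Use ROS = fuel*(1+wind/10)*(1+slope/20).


Formula: ROS = fuel * (1 + wind/10) * (1 + slope/20)
Wind factor = 1 + 37.3/10 = 4.73
Slope factor = 1 + 22.9/20 = 2.145
ROS = 1.54 * 4.73 * 2.145 = 15.62 m/min

15.62


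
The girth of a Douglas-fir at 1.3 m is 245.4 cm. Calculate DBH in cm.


Formula: DBH = C / pi
DBH = 245.4 / pi
pi = 3.14159...
DBH = 78.1 cm

78.1


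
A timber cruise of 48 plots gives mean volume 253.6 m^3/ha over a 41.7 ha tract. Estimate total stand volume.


Formula: Total Volume = Mean Volume per ha * Total Area
Total Volume = 253.6 m^3/ha * 41.7 ha
Total Volume = 10575 m^3

10575


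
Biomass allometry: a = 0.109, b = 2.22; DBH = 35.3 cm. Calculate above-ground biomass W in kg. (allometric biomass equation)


Formula: W = a * DBH^b  (allometric power law)
DBH^b = 35.3^2.22 = 2729.3539
W = 0.109 * 2729.3539 = 297.5 kg

297.5


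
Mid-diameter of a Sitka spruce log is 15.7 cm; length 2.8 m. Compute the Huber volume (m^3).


Huber: V = Am * L,  Am = pi*(Dm/200)^2
Am = pi*(15.7/200)^2 = 0.019359 m^2
V = 0.019359*2.8 = 0.0542 m^3

0.0542


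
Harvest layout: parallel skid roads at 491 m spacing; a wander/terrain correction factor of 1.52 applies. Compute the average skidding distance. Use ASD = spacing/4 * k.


Formula: ASD = (spacing / 4) * correction
Uncorrected distance = spacing / 4 = 491 / 4 = 122.75 m
ASD = 122.75 * 1.52 = 187 m

187


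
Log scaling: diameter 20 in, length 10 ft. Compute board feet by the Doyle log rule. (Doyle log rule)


Doyle: BF = (D - 4)^2 * L / 16
Adjusted diameter = 20 - 4 = 16 in
(D-4)^2 = 16^2 = 256
BF = 256 * 10 / 16 = 160 BF

160
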